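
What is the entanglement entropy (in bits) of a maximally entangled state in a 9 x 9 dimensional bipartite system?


For a maximally entangled state in d x d:
S = log2(d) = log2(9)
= 3.1699

3.1699


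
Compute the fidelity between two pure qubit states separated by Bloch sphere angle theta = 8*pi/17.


For states separated by angle theta on Bloch sphere:
F = cos^2(theta/2)
theta = 8*pi/17 = 1.4784
theta/2 = 0.7392
cos(theta/2) = 0.7390
F = 0.5461

0.5461


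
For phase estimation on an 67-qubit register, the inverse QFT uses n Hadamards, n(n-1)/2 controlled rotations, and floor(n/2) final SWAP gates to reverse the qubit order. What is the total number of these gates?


Hadamard gates: 67
Controlled rotations: n*(n-1)/2 = 67*66/2 = 2211
SWAP gates: floor(n/2) = floor(67/2) = 33
Total = 67 + 2211 + 33
= 2311

2311


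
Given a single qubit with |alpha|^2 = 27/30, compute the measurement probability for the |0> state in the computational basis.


|alpha|^2 = 27/30 = 0.9000
|beta|^2 = 1 - 27/30 = 3/30 = 0.1000
P(|0>) = |alpha|^2 = 0.9000

0.9000


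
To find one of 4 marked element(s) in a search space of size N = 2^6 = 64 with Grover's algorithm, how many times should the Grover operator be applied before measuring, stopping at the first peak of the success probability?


After j Grover iterations the success probability is P(j) = sin^2((2j+1)*theta), where sin(theta) = sqrt(k/N).
N = 2^6 = 64, k = 4
sin(theta) = sqrt(k/N) = 0.25
theta = arcsin(sqrt(k/N)) = 0.2526802551 rad
P(j) reaches its first maximum when (2j+1)*theta is as close as possible to pi/2, i.e. j = round(pi/(4*theta) - 1/2).
pi/(4*theta) - 1/2 = 2.6083
(For comparison, the common estimate pi/4 * sqrt(N/k) = 3.1416; the exact maximiser is used here.)
Optimal iterations = 3

3


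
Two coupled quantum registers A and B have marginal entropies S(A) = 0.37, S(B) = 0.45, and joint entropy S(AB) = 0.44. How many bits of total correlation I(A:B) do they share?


I(A:B) = S(A) + S(B) - S(AB)
= 0.37 + 0.45 - 0.44
= 0.3800

0.3800


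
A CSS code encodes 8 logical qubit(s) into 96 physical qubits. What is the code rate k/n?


Code rate R = k/n
= 8/96
= 0.0833

0.0833


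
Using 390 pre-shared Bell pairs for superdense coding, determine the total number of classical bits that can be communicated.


Superdense coding allows 2 classical bits per shared entangled pair.
390 pair(s) -> 2 * 390 = 780 classical bits

780


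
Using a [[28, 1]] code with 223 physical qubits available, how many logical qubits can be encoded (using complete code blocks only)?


Each code block uses 28 physical qubits for 1 logical qubit(s).
Number of complete blocks = floor(223 / 28) = 7
Logical qubits = 7 * 1
= 7

7


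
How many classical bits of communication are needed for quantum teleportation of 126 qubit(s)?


Quantum teleportation requires 2 classical bits per qubit teleported.
126 qubit(s) -> 2 * 126 = 252 classical bits

252


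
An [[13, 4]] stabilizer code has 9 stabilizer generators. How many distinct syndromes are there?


Each stabilizer generator gives a binary (+1 or -1) measurement outcome.
With 9 independent generators:
Total syndromes = 2^9
= 512

512


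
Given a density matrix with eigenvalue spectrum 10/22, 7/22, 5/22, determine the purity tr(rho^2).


tr(rho^2) = sum of eigenvalues squared
= (10/22)^2 + (7/22)^2 + (5/22)^2
= (100 + 49 + 25) / 484
= 174/484
= 0.3595

0.3595


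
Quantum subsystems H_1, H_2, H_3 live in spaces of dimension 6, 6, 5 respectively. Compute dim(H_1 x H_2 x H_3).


dim(H_1 x H_2 x H_3) = 6 * 6 * 5
= 36 * 5
= 180

180


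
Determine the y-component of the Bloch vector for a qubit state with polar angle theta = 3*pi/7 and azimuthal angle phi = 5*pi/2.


theta = 1.3464, phi = 7.8540
r_y = sin(theta)*sin(phi) = 0.9749 * 1.0000
r_y = 0.9749

0.9749


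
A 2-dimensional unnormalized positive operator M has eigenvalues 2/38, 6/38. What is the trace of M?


tr(M) = sum of eigenvalues
= 2/38 + 6/38
= 8/38
= 0.2105

0.2105


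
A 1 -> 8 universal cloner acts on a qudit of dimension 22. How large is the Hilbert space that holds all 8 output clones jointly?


Output space = H^(tensor 8) where dim(H) = 22
dim = 22^8
= 484 (after 2 factors)
= 10648 (after 3 factors)
= 234256 (after 4 factors)
= 5153632 (after 5 factors)
= 113379904 (after 6 factors)
= 2494357888 (after 7 factors)
= 54875873536 (after 8 factors)
= 54875873536

54875873536


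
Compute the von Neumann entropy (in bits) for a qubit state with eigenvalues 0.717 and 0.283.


S = -p*log2(p) - (1-p)*log2(1-p)
p = 0.7170, 1-p = 0.2830
= -0.7170 * log2(0.7170) - 0.2830 * log2(0.2830)
= -(-0.3441) - (-0.5154)
= 0.8595

0.8595


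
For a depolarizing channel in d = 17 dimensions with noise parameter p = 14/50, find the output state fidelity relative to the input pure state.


F = (1-p) + p/d
= (1 - 0.2800) + 0.2800/17
= 0.7200 + 0.0165
= 0.7365

0.7365


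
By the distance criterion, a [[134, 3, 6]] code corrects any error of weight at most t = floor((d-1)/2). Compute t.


Code parameters: [[134, 3, 6]], distance d = 6.
Number of correctable errors = floor((d-1)/2)
= floor((6 - 1)/2)
= floor(5/2)
= 2

2


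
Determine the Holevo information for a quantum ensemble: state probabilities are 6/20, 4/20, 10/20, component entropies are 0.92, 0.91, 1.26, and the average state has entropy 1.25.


chi = S(rho) - sum_i p_i * S(rho_i)
Weighted entropy = 6/20 * 0.92 + 4/20 * 0.91 + 10/20 * 1.26
= 1.0880
chi = 1.25 - 1.0880
= 0.1620

0.1620


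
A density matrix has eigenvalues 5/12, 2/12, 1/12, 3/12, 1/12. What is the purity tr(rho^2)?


tr(rho^2) = sum of eigenvalues squared
= (5/12)^2 + (2/12)^2 + (1/12)^2 + (3/12)^2 + (1/12)^2
= (25 + 4 + 1 + 9 + 1) / 144
= 40/144
= 0.2778

0.2778


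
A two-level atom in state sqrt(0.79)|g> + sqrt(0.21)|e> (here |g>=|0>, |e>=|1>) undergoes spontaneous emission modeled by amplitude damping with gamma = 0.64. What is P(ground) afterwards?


For amplitude damping with parameter gamma on state sqrt(a)|0> + sqrt(b)|1>:
alpha^2 = 0.79, beta^2 = 0.21
P(|0>) = alpha^2 + gamma * beta^2
= 0.79 + 0.64 * 0.21
= 0.79 + 0.1344
= 0.9244

0.9244


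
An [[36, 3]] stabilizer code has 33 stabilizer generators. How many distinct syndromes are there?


Each stabilizer generator gives a binary (+1 or -1) measurement outcome.
With 33 independent generators:
Total syndromes = 2^33
= 8589934592

8589934592


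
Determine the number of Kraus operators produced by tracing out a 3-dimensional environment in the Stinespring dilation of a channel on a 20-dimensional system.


Tracing out the environment in an orthonormal basis {|i>_E} gives Kraus operators K_i = <i|_E U |0>_E.
Number of Kraus operators = dim(H_env) = d_env
= 3

3


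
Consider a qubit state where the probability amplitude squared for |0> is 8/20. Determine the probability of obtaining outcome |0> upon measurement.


|alpha|^2 = 8/20 = 0.4000
|beta|^2 = 1 - 8/20 = 12/20 = 0.6000
P(|0>) = |alpha|^2 = 0.4000

0.4000


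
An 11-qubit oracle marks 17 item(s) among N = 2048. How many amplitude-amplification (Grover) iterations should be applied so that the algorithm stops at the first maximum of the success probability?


After j Grover iterations the success probability is P(j) = sin^2((2j+1)*theta), where sin(theta) = sqrt(k/N).
N = 2^11 = 2048, k = 17
sin(theta) = sqrt(k/N) = 0.09110862336
theta = arcsin(sqrt(k/N)) = 0.09123514198 rad
P(j) reaches its first maximum when (2j+1)*theta is as close as possible to pi/2, i.e. j = round(pi/(4*theta) - 1/2).
pi/(4*theta) - 1/2 = 8.1085
(For comparison, the common estimate pi/4 * sqrt(N/k) = 8.6205; the exact maximiser is used here.)
Optimal iterations = 8

8


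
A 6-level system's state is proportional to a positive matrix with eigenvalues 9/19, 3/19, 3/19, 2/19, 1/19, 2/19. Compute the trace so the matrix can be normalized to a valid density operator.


tr(M) = sum of eigenvalues
= 9/19 + 3/19 + 3/19 + 2/19 + 1/19 + 2/19
= 20/19
= 1.0526

1.0526


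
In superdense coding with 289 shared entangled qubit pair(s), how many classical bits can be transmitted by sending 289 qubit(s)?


Superdense coding allows 2 classical bits per shared entangled pair.
289 pair(s) -> 2 * 289 = 578 classical bits

578


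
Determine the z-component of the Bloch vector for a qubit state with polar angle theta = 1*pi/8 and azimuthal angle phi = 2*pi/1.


theta = 0.3927, phi = 6.2832
r_z = cos(theta) = 0.9239

0.9239


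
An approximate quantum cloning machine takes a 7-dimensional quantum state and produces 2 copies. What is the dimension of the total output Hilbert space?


Output space = H^(tensor 2) where dim(H) = 7
dim = 7^2
= 49

49


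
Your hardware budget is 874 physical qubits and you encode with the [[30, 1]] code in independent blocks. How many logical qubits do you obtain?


Each code block uses 30 physical qubits for 1 logical qubit(s).
Number of complete blocks = floor(874 / 30) = 29
Logical qubits = 29 * 1
= 29

29


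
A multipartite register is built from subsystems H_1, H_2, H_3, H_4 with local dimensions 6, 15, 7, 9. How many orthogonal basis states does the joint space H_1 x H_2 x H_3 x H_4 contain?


dim(H_1 x H_2 x H_3 x H_4) = 6 * 15 * 7 * 9
= 90 * 7 * 9
= 630 * 9
= 5670

5670


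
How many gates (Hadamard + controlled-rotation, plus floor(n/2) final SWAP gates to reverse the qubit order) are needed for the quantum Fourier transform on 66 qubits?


Hadamard gates: 66
Controlled rotations: n*(n-1)/2 = 66*65/2 = 2145
SWAP gates: floor(n/2) = floor(66/2) = 33
Total = 66 + 2145 + 33
= 2244

2244


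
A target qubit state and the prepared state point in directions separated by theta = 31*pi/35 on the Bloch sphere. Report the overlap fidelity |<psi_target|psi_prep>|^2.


For states separated by angle theta on Bloch sphere:
F = cos^2(theta/2)
theta = 31*pi/35 = 2.7826
theta/2 = 1.3913
cos(theta/2) = 0.1786
F = 0.0319

0.0319


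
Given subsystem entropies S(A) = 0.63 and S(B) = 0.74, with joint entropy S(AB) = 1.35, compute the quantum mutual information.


I(A:B) = S(A) + S(B) - S(AB)
= 0.63 + 0.74 - 1.35
= 0.0200

0.0200


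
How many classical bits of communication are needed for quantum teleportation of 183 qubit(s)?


Quantum teleportation requires 2 classical bits per qubit teleported.
183 qubit(s) -> 2 * 183 = 366 classical bits

366


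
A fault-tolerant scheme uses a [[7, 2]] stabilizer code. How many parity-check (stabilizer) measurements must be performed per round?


For an [[n,k]] stabilizer code:
Number of stabilizer generators = n - k
= 7 - 2
= 5

5


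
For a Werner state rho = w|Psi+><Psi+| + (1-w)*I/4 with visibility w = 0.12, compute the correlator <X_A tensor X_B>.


|Psi+> = (|01> + |10>)/sqrt(2)
For the pure Bell state, <X_A X_B> = +1 (Bell-state Pauli correlator).
The maximally-mixed part I/4 has tr(I/4 * P tensor P) = 0 for any traceless Pauli P.
So <X_A X_B>_rho = w * (+1) + (1 - w) * 0
= 0.12 * (+1)
= 0.1200

0.1200


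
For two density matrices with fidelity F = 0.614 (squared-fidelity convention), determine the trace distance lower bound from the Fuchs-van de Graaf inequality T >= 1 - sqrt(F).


Fuchs-van de Graaf (squared-fidelity convention): 1 - sqrt(F) <= T <= sqrt(1 - F).
Lower bound: T >= 1 - sqrt(F)
sqrt(F) = sqrt(0.614) = 0.7836
T >= 1 - 0.7836
T >= 0.2164

0.2164


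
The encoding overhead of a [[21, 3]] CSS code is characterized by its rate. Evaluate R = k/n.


Code rate R = k/n
= 3/21
= 0.1429

0.1429


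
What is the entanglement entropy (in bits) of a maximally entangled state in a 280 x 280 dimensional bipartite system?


For a maximally entangled state in d x d:
S = log2(d) = log2(280)
= 8.1293

8.1293


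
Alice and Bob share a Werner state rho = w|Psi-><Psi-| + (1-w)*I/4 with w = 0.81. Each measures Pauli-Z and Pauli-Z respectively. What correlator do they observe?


|Psi-> = (|01> - |10>)/sqrt(2)
For the pure Bell state, <Z_A Z_B> = -1 (Bell-state Pauli correlator).
The maximally-mixed part I/4 has tr(I/4 * P tensor P) = 0 for any traceless Pauli P.
So <Z_A Z_B>_rho = w * (-1) + (1 - w) * 0
= 0.81 * (-1)
= -0.8100

-0.8100


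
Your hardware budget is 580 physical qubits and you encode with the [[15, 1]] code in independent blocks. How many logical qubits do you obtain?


Each code block uses 15 physical qubits for 1 logical qubit(s).
Number of complete blocks = floor(580 / 15) = 38
Logical qubits = 38 * 1
= 38

38


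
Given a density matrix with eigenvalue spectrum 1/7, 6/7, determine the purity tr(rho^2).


tr(rho^2) = sum of eigenvalues squared
= (1/7)^2 + (6/7)^2
= (1 + 36) / 49
= 37/49
= 0.7551

0.7551


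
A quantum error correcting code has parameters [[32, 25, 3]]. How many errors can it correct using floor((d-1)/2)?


Code parameters: [[32, 25, 3]], distance d = 3.
Number of correctable errors = floor((d-1)/2)
= floor((3 - 1)/2)
= floor(2/2)
= 1

1


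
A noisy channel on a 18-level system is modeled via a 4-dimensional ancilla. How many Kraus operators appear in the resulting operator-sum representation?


Tracing out the environment in an orthonormal basis {|i>_E} gives Kraus operators K_i = <i|_E U |0>_E.
Number of Kraus operators = dim(H_env) = d_env
= 4

4


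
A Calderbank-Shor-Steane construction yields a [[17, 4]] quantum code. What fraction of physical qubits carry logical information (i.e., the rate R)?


Code rate R = k/n
= 4/17
= 0.2353

0.2353


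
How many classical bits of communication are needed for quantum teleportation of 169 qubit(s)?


Quantum teleportation requires 2 classical bits per qubit teleported.
169 qubit(s) -> 2 * 169 = 338 classical bits

338


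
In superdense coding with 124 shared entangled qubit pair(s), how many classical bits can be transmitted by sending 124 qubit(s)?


Superdense coding allows 2 classical bits per shared entangled pair.
124 pair(s) -> 2 * 124 = 248 classical bits

248


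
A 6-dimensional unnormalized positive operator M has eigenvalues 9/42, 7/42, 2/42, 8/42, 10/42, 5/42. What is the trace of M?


tr(M) = sum of eigenvalues
= 9/42 + 7/42 + 2/42 + 8/42 + 10/42 + 5/42
= 41/42
= 0.9762

0.9762


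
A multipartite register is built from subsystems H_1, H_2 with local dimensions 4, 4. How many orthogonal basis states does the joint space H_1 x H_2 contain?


dim(H_1 x H_2) = 4 * 4
= 16

16


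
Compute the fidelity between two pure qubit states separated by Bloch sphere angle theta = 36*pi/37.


For states separated by angle theta on Bloch sphere:
F = cos^2(theta/2)
theta = 36*pi/37 = 3.0567
theta/2 = 1.5283
cos(theta/2) = 0.0424
F = 0.0018

0.0018


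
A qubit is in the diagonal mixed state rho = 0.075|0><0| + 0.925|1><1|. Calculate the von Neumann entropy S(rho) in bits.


S = -p*log2(p) - (1-p)*log2(1-p)
p = 0.0750, 1-p = 0.9250
= -0.0750 * log2(0.0750) - 0.9250 * log2(0.9250)
= -(-0.2803) - (-0.1040)
= 0.3843

0.3843


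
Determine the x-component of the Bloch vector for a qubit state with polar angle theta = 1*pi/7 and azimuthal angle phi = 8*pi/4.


theta = 0.4488, phi = 6.2832
r_x = sin(theta)*cos(phi) = 0.4339 * 1.0000
r_x = 0.4339

0.4339


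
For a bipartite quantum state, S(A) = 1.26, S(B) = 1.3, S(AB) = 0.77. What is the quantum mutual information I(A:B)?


I(A:B) = S(A) + S(B) - S(AB)
= 1.26 + 1.3 - 0.77
= 1.7900

1.7900


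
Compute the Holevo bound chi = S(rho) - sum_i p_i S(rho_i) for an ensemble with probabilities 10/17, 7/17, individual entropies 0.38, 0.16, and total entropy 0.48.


chi = S(rho) - sum_i p_i * S(rho_i)
Weighted entropy = 10/17 * 0.38 + 7/17 * 0.16
= 0.2894
chi = 0.48 - 0.2894
= 0.1906

0.1906


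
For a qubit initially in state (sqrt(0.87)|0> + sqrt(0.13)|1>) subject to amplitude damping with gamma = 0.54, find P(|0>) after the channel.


For amplitude damping with parameter gamma on state sqrt(a)|0> + sqrt(b)|1>:
alpha^2 = 0.87, beta^2 = 0.13
P(|0>) = alpha^2 + gamma * beta^2
= 0.87 + 0.54 * 0.13
= 0.87 + 0.0702
= 0.9402

0.9402


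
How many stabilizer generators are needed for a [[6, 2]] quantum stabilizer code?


For an [[n,k]] stabilizer code:
Number of stabilizer generators = n - k
= 6 - 2
= 4

4


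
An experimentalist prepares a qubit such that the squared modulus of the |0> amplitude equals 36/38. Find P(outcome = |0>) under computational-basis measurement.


|alpha|^2 = 36/38 = 0.9474
|beta|^2 = 1 - 36/38 = 2/38 = 0.0526
P(|0>) = |alpha|^2 = 0.9474

0.9474


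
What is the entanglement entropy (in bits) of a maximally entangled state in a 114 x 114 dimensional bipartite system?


For a maximally entangled state in d x d:
S = log2(d) = log2(114)
= 6.8329

6.8329


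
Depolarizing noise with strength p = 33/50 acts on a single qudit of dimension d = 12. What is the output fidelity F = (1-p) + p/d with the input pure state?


F = (1-p) + p/d
= (1 - 0.6600) + 0.6600/12
= 0.3400 + 0.0550
= 0.3950

0.3950


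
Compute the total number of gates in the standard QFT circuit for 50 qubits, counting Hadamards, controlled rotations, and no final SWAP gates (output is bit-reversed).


Hadamard gates: 50
Controlled rotations: n*(n-1)/2 = 50*49/2 = 1225
SWAP gates: 0 (omitted)
Total = 50 + 1225
= 1275

1275


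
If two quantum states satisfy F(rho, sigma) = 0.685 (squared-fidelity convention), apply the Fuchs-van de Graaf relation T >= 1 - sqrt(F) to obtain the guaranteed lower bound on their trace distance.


Fuchs-van de Graaf (squared-fidelity convention): 1 - sqrt(F) <= T <= sqrt(1 - F).
Lower bound: T >= 1 - sqrt(F)
sqrt(F) = sqrt(0.685) = 0.8276
T >= 1 - 0.8276
T >= 0.1724

0.1724


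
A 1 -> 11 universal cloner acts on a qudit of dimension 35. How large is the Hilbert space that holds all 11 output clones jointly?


Output space = H^(tensor 11) where dim(H) = 35
dim = 35^11
= 1225 (after 2 factors)
= 42875 (after 3 factors)
= 1500625 (after 4 factors)
= 52521875 (after 5 factors)
= 1838265625 (after 6 factors)
= 64339296875 (after 7 factors)
= 2251875390625 (after 8 factors)
= 78815638671875 (after 9 factors)
= 2758547353515625 (after 10 factors)
= 96549157373046875 (after 11 factors)
= 96549157373046875

96549157373046875


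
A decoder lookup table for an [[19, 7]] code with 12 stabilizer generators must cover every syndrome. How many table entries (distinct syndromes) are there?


Each stabilizer generator gives a binary (+1 or -1) measurement outcome.
With 12 independent generators:
Total syndromes = 2^12
= 4096

4096


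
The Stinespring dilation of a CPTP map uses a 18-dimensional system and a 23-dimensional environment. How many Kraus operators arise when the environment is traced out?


Tracing out the environment in an orthonormal basis {|i>_E} gives Kraus operators K_i = <i|_E U |0>_E.
Number of Kraus operators = dim(H_env) = d_env
= 23

23


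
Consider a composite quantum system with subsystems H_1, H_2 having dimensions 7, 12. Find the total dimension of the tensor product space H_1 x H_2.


dim(H_1 x H_2) = 7 * 12
= 84

84


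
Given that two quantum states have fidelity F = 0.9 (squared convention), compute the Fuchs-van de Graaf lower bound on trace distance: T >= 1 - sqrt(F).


Fuchs-van de Graaf (squared-fidelity convention): 1 - sqrt(F) <= T <= sqrt(1 - F).
Lower bound: T >= 1 - sqrt(F)
sqrt(F) = sqrt(0.9) = 0.9487
T >= 1 - 0.9487
T >= 0.0513

0.0513


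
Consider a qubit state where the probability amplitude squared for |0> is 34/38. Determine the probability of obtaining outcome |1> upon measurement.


|alpha|^2 = 34/38 = 0.8947
|beta|^2 = 1 - 34/38 = 4/38 = 0.1053
P(|1>) = |beta|^2 = 0.1053

0.1053


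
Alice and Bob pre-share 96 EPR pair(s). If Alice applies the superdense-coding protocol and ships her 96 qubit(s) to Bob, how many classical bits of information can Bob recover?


Superdense coding allows 2 classical bits per shared entangled pair.
96 pair(s) -> 2 * 96 = 192 classical bits

192


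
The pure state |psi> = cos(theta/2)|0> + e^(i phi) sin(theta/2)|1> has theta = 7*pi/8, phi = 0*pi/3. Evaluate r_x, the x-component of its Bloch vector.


theta = 2.7489, phi = 0.0000
r_x = sin(theta)*cos(phi) = 0.3827 * 1.0000
r_x = 0.3827

0.3827


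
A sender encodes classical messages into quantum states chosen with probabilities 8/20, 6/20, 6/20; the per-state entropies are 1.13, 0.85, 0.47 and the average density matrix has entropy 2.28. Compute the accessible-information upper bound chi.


chi = S(rho) - sum_i p_i * S(rho_i)
Weighted entropy = 8/20 * 1.13 + 6/20 * 0.85 + 6/20 * 0.47
= 0.8480
chi = 2.28 - 0.8480
= 1.4320

1.4320


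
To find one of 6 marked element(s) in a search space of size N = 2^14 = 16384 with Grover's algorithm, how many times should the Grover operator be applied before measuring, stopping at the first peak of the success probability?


After j Grover iterations the success probability is P(j) = sin^2((2j+1)*theta), where sin(theta) = sqrt(k/N).
N = 2^14 = 16384, k = 6
sin(theta) = sqrt(k/N) = 0.01913663862
theta = arcsin(sqrt(k/N)) = 0.01913780682 rad
P(j) reaches its first maximum when (2j+1)*theta is as close as possible to pi/2, i.e. j = round(pi/(4*theta) - 1/2).
pi/(4*theta) - 1/2 = 40.5391
(For comparison, the common estimate pi/4 * sqrt(N/k) = 41.0416; the exact maximiser is used here.)
Optimal iterations = 41

41


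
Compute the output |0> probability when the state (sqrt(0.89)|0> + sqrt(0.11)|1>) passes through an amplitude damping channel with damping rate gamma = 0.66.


For amplitude damping with parameter gamma on state sqrt(a)|0> + sqrt(b)|1>:
alpha^2 = 0.89, beta^2 = 0.11
P(|0>) = alpha^2 + gamma * beta^2
= 0.89 + 0.66 * 0.11
= 0.89 + 0.0726
= 0.9626

0.9626


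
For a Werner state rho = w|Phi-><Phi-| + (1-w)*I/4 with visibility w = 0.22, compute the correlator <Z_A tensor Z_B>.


|Phi-> = (|00> - |11>)/sqrt(2)
For the pure Bell state, <Z_A Z_B> = +1 (Bell-state Pauli correlator).
The maximally-mixed part I/4 has tr(I/4 * P tensor P) = 0 for any traceless Pauli P.
So <Z_A Z_B>_rho = w * (+1) + (1 - w) * 0
= 0.22 * (+1)
= 0.2200

0.2200


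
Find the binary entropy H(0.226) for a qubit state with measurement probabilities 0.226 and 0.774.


S = -p*log2(p) - (1-p)*log2(1-p)
p = 0.2260, 1-p = 0.7740
= -0.2260 * log2(0.2260) - 0.7740 * log2(0.7740)
= -(-0.4849) - (-0.2861)
= 0.7710

0.7710


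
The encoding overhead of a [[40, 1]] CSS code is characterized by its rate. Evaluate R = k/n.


Code rate R = k/n
= 1/40
= 0.0250

0.0250


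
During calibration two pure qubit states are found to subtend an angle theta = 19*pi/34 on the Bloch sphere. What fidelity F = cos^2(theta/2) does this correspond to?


For states separated by angle theta on Bloch sphere:
F = cos^2(theta/2)
theta = 19*pi/34 = 1.7556
theta/2 = 0.8778
cos(theta/2) = 0.6388
F = 0.4081

0.4081


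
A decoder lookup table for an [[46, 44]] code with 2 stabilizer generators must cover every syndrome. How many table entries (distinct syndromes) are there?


Each stabilizer generator gives a binary (+1 or -1) measurement outcome.
With 2 independent generators:
Total syndromes = 2^2
= 4

4


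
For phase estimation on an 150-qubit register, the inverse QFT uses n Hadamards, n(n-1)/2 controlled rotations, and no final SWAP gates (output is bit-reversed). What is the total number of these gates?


Hadamard gates: 150
Controlled rotations: n*(n-1)/2 = 150*149/2 = 11175
SWAP gates: 0 (omitted)
Total = 150 + 11175
= 11325

11325


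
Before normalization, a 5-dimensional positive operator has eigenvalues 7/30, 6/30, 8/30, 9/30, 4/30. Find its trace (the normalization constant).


tr(M) = sum of eigenvalues
= 7/30 + 6/30 + 8/30 + 9/30 + 4/30
= 34/30
= 1.1333

1.1333


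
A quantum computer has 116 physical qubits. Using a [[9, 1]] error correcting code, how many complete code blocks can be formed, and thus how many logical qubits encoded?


Each code block uses 9 physical qubits for 1 logical qubit(s).
Number of complete blocks = floor(116 / 9) = 12
Logical qubits = 12 * 1
= 12

12


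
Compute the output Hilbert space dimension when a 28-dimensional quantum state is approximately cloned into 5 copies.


Output space = H^(tensor 5) where dim(H) = 28
dim = 28^5
= 784 (after 2 factors)
= 21952 (after 3 factors)
= 614656 (after 4 factors)
= 17210368 (after 5 factors)
= 17210368

17210368


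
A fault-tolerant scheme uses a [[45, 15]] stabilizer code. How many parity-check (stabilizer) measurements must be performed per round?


For an [[n,k]] stabilizer code:
Number of stabilizer generators = n - k
= 45 - 15
= 30

30


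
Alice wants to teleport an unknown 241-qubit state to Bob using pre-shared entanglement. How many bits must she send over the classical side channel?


Quantum teleportation requires 2 classical bits per qubit teleported.
241 qubit(s) -> 2 * 241 = 482 classical bits

482


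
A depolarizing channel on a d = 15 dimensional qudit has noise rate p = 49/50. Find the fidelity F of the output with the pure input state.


F = (1-p) + p/d
= (1 - 0.9800) + 0.9800/15
= 0.0200 + 0.0653
= 0.0853

0.0853


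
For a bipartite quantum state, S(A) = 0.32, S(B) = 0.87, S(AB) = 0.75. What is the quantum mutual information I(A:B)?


I(A:B) = S(A) + S(B) - S(AB)
= 0.32 + 0.87 - 0.75
= 0.4400

0.4400


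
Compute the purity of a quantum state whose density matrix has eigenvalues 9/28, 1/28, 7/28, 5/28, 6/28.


tr(rho^2) = sum of eigenvalues squared
= (9/28)^2 + (1/28)^2 + (7/28)^2 + (5/28)^2 + (6/28)^2
= (81 + 1 + 49 + 25 + 36) / 784
= 192/784
= 0.2449

0.2449


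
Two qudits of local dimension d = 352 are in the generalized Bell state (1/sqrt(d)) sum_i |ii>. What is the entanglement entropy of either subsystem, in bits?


For a maximally entangled state in d x d:
S = log2(d) = log2(352)
= 8.4594

8.4594


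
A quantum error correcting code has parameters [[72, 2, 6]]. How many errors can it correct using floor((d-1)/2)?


Code parameters: [[72, 2, 6]], distance d = 6.
Number of correctable errors = floor((d-1)/2)
= floor((6 - 1)/2)
= floor(5/2)
= 2

2


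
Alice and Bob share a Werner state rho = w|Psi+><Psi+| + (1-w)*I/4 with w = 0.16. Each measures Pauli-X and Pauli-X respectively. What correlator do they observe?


|Psi+> = (|01> + |10>)/sqrt(2)
For the pure Bell state, <X_A X_B> = +1 (Bell-state Pauli correlator).
The maximally-mixed part I/4 has tr(I/4 * P tensor P) = 0 for any traceless Pauli P.
So <X_A X_B>_rho = w * (+1) + (1 - w) * 0
= 0.16 * (+1)
= 0.1600

0.1600


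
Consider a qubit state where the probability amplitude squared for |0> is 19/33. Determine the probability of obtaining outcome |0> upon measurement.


|alpha|^2 = 19/33 = 0.5758
|beta|^2 = 1 - 19/33 = 14/33 = 0.4242
P(|0>) = |alpha|^2 = 0.5758

0.5758


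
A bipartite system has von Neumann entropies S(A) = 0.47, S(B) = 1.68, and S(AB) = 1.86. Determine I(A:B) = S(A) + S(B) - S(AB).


I(A:B) = S(A) + S(B) - S(AB)
= 0.47 + 1.68 - 1.86
= 0.2900

0.2900


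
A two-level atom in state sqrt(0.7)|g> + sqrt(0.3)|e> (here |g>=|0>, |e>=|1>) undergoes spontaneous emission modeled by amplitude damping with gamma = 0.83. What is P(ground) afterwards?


For amplitude damping with parameter gamma on state sqrt(a)|0> + sqrt(b)|1>:
alpha^2 = 0.7, beta^2 = 0.3
P(|0>) = alpha^2 + gamma * beta^2
= 0.7 + 0.83 * 0.3
= 0.7 + 0.2490
= 0.9490

0.9490


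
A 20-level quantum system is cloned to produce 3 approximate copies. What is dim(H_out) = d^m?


Output space = H^(tensor 3) where dim(H) = 20
dim = 20^3
= 400 (after 2 factors)
= 8000 (after 3 factors)
= 8000

8000


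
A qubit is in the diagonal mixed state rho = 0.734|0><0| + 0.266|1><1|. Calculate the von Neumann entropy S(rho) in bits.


S = -p*log2(p) - (1-p)*log2(1-p)
p = 0.7340, 1-p = 0.2660
= -0.7340 * log2(0.7340) - 0.2660 * log2(0.2660)
= -(-0.3275) - (-0.5082)
= 0.8357

0.8357


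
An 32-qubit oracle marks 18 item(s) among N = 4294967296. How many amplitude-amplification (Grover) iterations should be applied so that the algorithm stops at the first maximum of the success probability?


After j Grover iterations the success probability is P(j) = sin^2((2j+1)*theta), where sin(theta) = sqrt(k/N).
N = 2^32 = 4294967296, k = 18
sin(theta) = sqrt(k/N) = 6.473755931e-05
theta = arcsin(sqrt(k/N)) = 6.473755936e-05 rad
P(j) reaches its first maximum when (2j+1)*theta is as close as possible to pi/2, i.e. j = round(pi/(4*theta) - 1/2).
pi/(4*theta) - 1/2 = 12131.5323
(For comparison, the common estimate pi/4 * sqrt(N/k) = 12132.0323; the exact maximiser is used here.)
Optimal iterations = 12132

12132


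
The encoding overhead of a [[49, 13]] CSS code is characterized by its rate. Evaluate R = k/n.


Code rate R = k/n
= 13/49
= 0.2653

0.2653


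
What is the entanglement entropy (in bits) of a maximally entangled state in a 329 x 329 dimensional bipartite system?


For a maximally entangled state in d x d:
S = log2(d) = log2(329)
= 8.3619

8.3619


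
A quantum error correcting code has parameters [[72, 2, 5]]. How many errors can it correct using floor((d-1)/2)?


Code parameters: [[72, 2, 5]], distance d = 5.
Number of correctable errors = floor((d-1)/2)
= floor((5 - 1)/2)
= floor(4/2)
= 2

2


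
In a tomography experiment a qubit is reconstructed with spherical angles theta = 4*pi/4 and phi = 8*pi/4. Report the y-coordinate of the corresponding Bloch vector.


theta = 3.1416, phi = 6.2832
r_y = sin(theta)*sin(phi) = 0.0000 * 0.0000
r_y = 0.0000

0.0000


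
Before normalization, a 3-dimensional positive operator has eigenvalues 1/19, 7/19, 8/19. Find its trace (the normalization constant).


tr(M) = sum of eigenvalues
= 1/19 + 7/19 + 8/19
= 16/19
= 0.8421

0.8421


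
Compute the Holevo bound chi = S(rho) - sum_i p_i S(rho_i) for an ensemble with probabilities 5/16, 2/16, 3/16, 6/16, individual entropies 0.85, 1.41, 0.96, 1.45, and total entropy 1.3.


chi = S(rho) - sum_i p_i * S(rho_i)
Weighted entropy = 5/16 * 0.85 + 2/16 * 1.41 + 3/16 * 0.96 + 6/16 * 1.45
= 1.1656
chi = 1.3 - 1.1656
= 0.1344

0.1344


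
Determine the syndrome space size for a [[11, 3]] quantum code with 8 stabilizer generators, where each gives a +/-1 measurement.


Each stabilizer generator gives a binary (+1 or -1) measurement outcome.
With 8 independent generators:
Total syndromes = 2^8
= 256

256


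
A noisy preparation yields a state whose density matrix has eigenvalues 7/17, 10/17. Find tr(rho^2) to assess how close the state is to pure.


tr(rho^2) = sum of eigenvalues squared
= (7/17)^2 + (10/17)^2
= (49 + 100) / 289
= 149/289
= 0.5156

0.5156


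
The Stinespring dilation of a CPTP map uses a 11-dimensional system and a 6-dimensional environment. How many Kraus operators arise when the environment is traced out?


Tracing out the environment in an orthonormal basis {|i>_E} gives Kraus operators K_i = <i|_E U |0>_E.
Number of Kraus operators = dim(H_env) = d_env
= 6

6


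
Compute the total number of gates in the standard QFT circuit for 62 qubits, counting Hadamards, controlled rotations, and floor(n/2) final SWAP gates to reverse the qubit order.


Hadamard gates: 62
Controlled rotations: n*(n-1)/2 = 62*61/2 = 1891
SWAP gates: floor(n/2) = floor(62/2) = 31
Total = 62 + 1891 + 31
= 1984

1984


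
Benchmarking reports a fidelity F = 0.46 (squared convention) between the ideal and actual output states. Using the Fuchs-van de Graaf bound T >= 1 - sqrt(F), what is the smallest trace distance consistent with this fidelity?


Fuchs-van de Graaf (squared-fidelity convention): 1 - sqrt(F) <= T <= sqrt(1 - F).
Lower bound: T >= 1 - sqrt(F)
sqrt(F) = sqrt(0.46) = 0.6782
T >= 1 - 0.6782
T >= 0.3218

0.3218


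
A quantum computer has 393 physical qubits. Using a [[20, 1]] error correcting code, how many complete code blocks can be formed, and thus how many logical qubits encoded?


Each code block uses 20 physical qubits for 1 logical qubit(s).
Number of complete blocks = floor(393 / 20) = 19
Logical qubits = 19 * 1
= 19

19


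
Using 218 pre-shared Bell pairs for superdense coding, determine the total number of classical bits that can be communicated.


Superdense coding allows 2 classical bits per shared entangled pair.
218 pair(s) -> 2 * 218 = 436 classical bits

436


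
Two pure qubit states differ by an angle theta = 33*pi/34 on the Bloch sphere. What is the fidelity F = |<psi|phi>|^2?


For states separated by angle theta on Bloch sphere:
F = cos^2(theta/2)
theta = 33*pi/34 = 3.0492
theta/2 = 1.5246
cos(theta/2) = 0.0462
F = 0.0021

0.0021


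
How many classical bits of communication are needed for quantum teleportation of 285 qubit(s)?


Quantum teleportation requires 2 classical bits per qubit teleported.
285 qubit(s) -> 2 * 285 = 570 classical bits

570


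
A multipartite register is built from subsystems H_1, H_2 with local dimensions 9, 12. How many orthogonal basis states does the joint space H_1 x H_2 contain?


dim(H_1 x H_2) = 9 * 12
= 108

108


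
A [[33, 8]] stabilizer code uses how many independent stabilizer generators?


For an [[n,k]] stabilizer code:
Number of stabilizer generators = n - k
= 33 - 8
= 25

25


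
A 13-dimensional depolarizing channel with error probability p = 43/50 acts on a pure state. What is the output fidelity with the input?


F = (1-p) + p/d
= (1 - 0.8600) + 0.8600/13
= 0.1400 + 0.0662
= 0.2062

0.2062


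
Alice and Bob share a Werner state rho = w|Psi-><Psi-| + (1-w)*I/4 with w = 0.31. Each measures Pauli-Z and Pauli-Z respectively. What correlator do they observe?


|Psi-> = (|01> - |10>)/sqrt(2)
For the pure Bell state, <Z_A Z_B> = -1 (Bell-state Pauli correlator).
The maximally-mixed part I/4 has tr(I/4 * P tensor P) = 0 for any traceless Pauli P.
So <Z_A Z_B>_rho = w * (-1) + (1 - w) * 0
= 0.31 * (-1)
= -0.3100

-0.3100


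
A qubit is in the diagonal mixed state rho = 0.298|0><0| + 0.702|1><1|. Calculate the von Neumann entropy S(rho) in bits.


S = -p*log2(p) - (1-p)*log2(1-p)
p = 0.2980, 1-p = 0.7020
= -0.2980 * log2(0.2980) - 0.7020 * log2(0.7020)
= -(-0.5205) - (-0.3583)
= 0.8788

0.8788


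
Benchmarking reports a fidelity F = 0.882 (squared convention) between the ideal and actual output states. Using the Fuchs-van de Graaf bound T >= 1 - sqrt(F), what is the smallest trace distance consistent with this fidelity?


Fuchs-van de Graaf (squared-fidelity convention): 1 - sqrt(F) <= T <= sqrt(1 - F).
Lower bound: T >= 1 - sqrt(F)
sqrt(F) = sqrt(0.882) = 0.9391
T >= 1 - 0.9391
T >= 0.0609

0.0609


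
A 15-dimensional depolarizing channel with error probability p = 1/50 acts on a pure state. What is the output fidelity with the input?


F = (1-p) + p/d
= (1 - 0.0200) + 0.0200/15
= 0.9800 + 0.0013
= 0.9813

0.9813


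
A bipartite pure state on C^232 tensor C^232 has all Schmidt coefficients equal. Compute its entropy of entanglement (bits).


For a maximally entangled state in d x d:
S = log2(d) = log2(232)
= 7.8580

7.8580


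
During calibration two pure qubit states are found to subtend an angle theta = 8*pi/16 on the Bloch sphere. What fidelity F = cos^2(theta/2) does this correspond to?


For states separated by angle theta on Bloch sphere:
F = cos^2(theta/2)
theta = 8*pi/16 = 1.5708
theta/2 = 0.7854
cos(theta/2) = 0.7071
F = 0.5000

0.5000


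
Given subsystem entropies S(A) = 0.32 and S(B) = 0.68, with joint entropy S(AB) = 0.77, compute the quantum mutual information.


I(A:B) = S(A) + S(B) - S(AB)
= 0.32 + 0.68 - 0.77
= 0.2300

0.2300


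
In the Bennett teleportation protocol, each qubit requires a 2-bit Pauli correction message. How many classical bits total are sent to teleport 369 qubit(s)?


Quantum teleportation requires 2 classical bits per qubit teleported.
369 qubit(s) -> 2 * 369 = 738 classical bits

738


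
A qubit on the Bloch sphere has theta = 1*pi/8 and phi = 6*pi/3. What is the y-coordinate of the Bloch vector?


theta = 0.3927, phi = 6.2832
r_y = sin(theta)*sin(phi) = 0.3827 * 0.0000
r_y = 0.0000

0.0000


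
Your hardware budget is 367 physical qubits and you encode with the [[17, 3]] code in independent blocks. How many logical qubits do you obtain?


Each code block uses 17 physical qubits for 3 logical qubit(s).
Number of complete blocks = floor(367 / 17) = 21
Logical qubits = 21 * 3
= 63

63


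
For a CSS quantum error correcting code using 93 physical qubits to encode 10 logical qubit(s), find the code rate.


Code rate R = k/n
= 10/93
= 0.1075

0.1075


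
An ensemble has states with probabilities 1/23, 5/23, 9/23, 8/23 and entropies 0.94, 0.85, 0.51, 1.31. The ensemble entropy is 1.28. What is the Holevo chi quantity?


chi = S(rho) - sum_i p_i * S(rho_i)
Weighted entropy = 1/23 * 0.94 + 5/23 * 0.85 + 9/23 * 0.51 + 8/23 * 1.31
= 0.8809
chi = 1.28 - 0.8809
= 0.3991

0.3991


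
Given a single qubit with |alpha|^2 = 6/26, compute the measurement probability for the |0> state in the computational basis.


|alpha|^2 = 6/26 = 0.2308
|beta|^2 = 1 - 6/26 = 20/26 = 0.7692
P(|0>) = |alpha|^2 = 0.2308

0.2308


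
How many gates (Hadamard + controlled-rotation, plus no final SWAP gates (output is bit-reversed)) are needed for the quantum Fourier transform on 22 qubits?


Hadamard gates: 22
Controlled rotations: n*(n-1)/2 = 22*21/2 = 231
SWAP gates: 0 (omitted)
Total = 22 + 231
= 253

253


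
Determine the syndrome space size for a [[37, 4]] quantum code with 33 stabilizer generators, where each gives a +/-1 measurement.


Each stabilizer generator gives a binary (+1 or -1) measurement outcome.
With 33 independent generators:
Total syndromes = 2^33
= 8589934592

8589934592


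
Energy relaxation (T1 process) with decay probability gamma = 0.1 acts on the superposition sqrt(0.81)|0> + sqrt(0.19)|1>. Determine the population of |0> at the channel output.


For amplitude damping with parameter gamma on state sqrt(a)|0> + sqrt(b)|1>:
alpha^2 = 0.81, beta^2 = 0.19
P(|0>) = alpha^2 + gamma * beta^2
= 0.81 + 0.1 * 0.19
= 0.81 + 0.0190
= 0.8290

0.8290


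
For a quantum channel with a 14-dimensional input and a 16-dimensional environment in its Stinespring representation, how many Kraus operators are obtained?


Tracing out the environment in an orthonormal basis {|i>_E} gives Kraus operators K_i = <i|_E U |0>_E.
Number of Kraus operators = dim(H_env) = d_env
= 16

16


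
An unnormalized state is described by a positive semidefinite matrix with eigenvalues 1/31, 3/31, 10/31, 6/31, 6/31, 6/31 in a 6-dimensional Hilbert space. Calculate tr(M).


tr(M) = sum of eigenvalues
= 1/31 + 3/31 + 10/31 + 6/31 + 6/31 + 6/31
= 32/31
= 1.0323

1.0323


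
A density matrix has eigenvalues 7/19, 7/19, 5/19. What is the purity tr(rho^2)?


tr(rho^2) = sum of eigenvalues squared
= (7/19)^2 + (7/19)^2 + (5/19)^2
= (49 + 49 + 25) / 361
= 123/361
= 0.3407

0.3407


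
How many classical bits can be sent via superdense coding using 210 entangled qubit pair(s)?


Superdense coding allows 2 classical bits per shared entangled pair.
210 pair(s) -> 2 * 210 = 420 classical bits

420


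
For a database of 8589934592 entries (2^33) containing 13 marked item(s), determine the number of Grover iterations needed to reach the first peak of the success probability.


After j Grover iterations the success probability is P(j) = sin^2((2j+1)*theta), where sin(theta) = sqrt(k/N).
N = 2^33 = 8589934592, k = 13
sin(theta) = sqrt(k/N) = 3.890243159e-05
theta = arcsin(sqrt(k/N)) = 3.89024316e-05 rad
P(j) reaches its first maximum when (2j+1)*theta is as close as possible to pi/2, i.e. j = round(pi/(4*theta) - 1/2).
pi/(4*theta) - 1/2 = 20188.4222
(For comparison, the common estimate pi/4 * sqrt(N/k) = 20188.9222; the exact maximiser is used here.)
Optimal iterations = 20188

20188
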